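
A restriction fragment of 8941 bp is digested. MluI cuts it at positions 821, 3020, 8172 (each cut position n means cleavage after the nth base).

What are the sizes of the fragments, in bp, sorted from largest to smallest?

Linear molecule, 3 cuts → 4 fragments:
  821 − 0 = 821 bp
  3020 − 821 = 2199 bp
  8172 − 3020 = 5152 bp
  8941 − 8172 = 769 bp
Sorted largest to smallest: 5152, 2199, 821, 769 bp.

5152, 2199, 821, 769 bp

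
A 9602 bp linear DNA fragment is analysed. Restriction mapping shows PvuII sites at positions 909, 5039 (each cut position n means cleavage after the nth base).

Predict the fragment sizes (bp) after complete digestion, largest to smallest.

4563, 4130, 909 bp

Linear molecule, 2 cuts → 3 fragments:
  909 − 0 = 909 bp
  5039 − 909 = 4130 bp
  9602 − 5039 = 4563 bp
Sorted largest to smallest: 4563, 4130, 909 bp.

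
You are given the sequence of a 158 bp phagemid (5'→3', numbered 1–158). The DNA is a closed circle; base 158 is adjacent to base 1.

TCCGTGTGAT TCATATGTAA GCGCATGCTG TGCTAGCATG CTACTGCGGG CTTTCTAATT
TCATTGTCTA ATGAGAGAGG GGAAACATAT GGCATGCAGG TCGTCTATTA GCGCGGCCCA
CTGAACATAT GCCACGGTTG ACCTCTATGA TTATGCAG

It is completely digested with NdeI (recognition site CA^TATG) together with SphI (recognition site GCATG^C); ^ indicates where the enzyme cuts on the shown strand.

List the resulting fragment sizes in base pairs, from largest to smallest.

47, 44, 31, 14, 13, 9 bp

NdeI sites (CATATG) start at positions 12, 86, 126.
NdeI cuts after base 2 of each site, so after positions 13, 87, 127.
SphI sites (GCATGC) start at positions 23, 36, 92.
SphI cuts after base 5 of each site (before the last base), so after positions 27, 40, 96.
Combined cut positions: 13, 27, 40, 87, 96, 127.
Circular molecule, 6 cuts → 6 fragments:
  14–27 → 14 bp
  28–40 → 13 bp
  41–87 → 47 bp
  88–96 → 9 bp
  97–127 → 31 bp
  128–158 then 1–13 → 31 + 13 = 44 bp
Sorted largest to smallest: 47, 44, 31, 14, 13, 9 bp.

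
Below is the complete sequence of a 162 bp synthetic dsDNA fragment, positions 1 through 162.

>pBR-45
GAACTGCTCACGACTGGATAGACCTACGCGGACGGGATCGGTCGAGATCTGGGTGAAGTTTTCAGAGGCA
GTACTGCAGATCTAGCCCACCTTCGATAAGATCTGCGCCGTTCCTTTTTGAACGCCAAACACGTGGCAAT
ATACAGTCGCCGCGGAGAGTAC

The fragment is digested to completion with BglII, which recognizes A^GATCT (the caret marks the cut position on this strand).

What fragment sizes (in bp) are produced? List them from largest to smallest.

BglII sites (AGATCT) start at positions 45, 78, 99.
BglII cuts after the first base of each site, so after positions 45, 78, 99.
Linear molecule, 3 cuts → 4 fragments:
  1–45 → 45 bp
  46–78 → 33 bp
  79–99 → 21 bp
  100–162 → 63 bp
Sorted largest to smallest: 63, 45, 33, 21 bp.

63, 45, 33, 21 bp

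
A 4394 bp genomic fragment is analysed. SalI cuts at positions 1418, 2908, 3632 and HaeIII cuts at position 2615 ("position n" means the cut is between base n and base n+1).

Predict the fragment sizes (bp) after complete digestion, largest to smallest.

Combined cut positions (sorted): 1418, 2615, 2908, 3632.
Linear molecule, 4 cuts → 5 fragments:
  1418 − 0 = 1418 bp
  2615 − 1418 = 1197 bp
  2908 − 2615 = 293 bp
  3632 − 2908 = 724 bp
  4394 − 3632 = 762 bp
Sorted largest to smallest: 1418, 1197, 762, 724, 293 bp.

1418, 1197, 762, 724, 293 bp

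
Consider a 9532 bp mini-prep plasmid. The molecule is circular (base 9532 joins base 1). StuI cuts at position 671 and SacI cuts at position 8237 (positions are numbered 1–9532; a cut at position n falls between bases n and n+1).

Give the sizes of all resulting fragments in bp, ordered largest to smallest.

Combined cut positions (sorted): 671, 8237.
Circular molecule, 2 cuts → 2 fragments:
  8237 − 671 = 7566 bp
  wrap: 9532 − 8237 + 671 = 1966 bp
Sorted largest to smallest: 7566, 1966 bp.

7566, 1966 bp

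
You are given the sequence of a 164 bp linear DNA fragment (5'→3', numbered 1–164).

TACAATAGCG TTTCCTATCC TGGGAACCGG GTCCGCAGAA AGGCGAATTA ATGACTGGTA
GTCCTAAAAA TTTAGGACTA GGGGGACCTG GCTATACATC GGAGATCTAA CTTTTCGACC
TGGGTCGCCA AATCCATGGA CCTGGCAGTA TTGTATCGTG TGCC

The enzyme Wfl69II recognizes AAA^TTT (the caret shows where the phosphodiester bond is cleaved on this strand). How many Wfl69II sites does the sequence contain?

AAATTT occurs starting at position 68.
Wfl69II cuts at 1 site.

1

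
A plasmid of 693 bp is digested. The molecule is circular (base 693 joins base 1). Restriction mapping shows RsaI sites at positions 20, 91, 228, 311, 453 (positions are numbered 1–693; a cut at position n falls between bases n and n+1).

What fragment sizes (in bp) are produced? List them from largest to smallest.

260, 142, 137, 83, 71 bp

Circular molecule, 5 cuts → 5 fragments:
  91 − 20 = 71 bp
  228 − 91 = 137 bp
  311 − 228 = 83 bp
  453 − 311 = 142 bp
  wrap: 693 − 453 + 20 = 260 bp
Sorted largest to smallest: 260, 142, 137, 83, 71 bp.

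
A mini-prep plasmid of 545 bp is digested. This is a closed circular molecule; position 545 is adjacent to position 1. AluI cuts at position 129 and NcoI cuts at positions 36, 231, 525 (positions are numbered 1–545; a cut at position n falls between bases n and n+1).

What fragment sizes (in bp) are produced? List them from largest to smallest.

294, 102, 93, 56 bp

Combined cut positions (sorted): 36, 129, 231, 525.
Circular molecule, 4 cuts → 4 fragments:
  129 − 36 = 93 bp
  231 − 129 = 102 bp
  525 − 231 = 294 bp
  wrap: 545 − 525 + 36 = 56 bp
Sorted largest to smallest: 294, 102, 93, 56 bp.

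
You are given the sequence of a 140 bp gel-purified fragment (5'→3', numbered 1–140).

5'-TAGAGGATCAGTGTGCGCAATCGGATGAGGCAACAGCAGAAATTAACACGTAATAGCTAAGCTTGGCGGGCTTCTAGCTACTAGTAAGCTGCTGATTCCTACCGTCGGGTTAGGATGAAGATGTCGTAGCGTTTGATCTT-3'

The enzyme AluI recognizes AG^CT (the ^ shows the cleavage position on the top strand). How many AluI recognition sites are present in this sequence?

4

AGCT occurs starting at positions 55, 60, 76, 87.
AluI cuts at 4 sites.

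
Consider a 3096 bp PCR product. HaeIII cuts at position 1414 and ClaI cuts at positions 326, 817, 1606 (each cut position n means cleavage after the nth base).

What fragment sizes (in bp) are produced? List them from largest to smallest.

1490, 597, 491, 326, 192 bp

Combined cut positions (sorted): 326, 817, 1414, 1606.
Linear molecule, 4 cuts → 5 fragments:
  326 − 0 = 326 bp
  817 − 326 = 491 bp
  1414 − 817 = 597 bp
  1606 − 1414 = 192 bp
  3096 − 1606 = 1490 bp
Sorted largest to smallest: 1490, 597, 491, 326, 192 bp.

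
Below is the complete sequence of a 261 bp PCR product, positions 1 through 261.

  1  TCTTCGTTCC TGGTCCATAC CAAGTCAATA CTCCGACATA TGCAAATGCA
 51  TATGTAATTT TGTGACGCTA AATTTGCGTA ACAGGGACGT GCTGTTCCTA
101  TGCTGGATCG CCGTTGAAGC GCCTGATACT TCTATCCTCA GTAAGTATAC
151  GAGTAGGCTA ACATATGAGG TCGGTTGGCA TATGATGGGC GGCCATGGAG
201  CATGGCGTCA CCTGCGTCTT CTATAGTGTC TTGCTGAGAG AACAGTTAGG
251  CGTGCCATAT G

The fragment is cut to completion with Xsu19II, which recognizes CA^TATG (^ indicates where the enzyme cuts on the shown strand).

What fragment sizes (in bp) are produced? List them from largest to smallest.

113, 77, 38, 17, 12, 4 bp

Xsu19II sites (CATATG) start at positions 37, 49, 162, 179, 256.
Xsu19II cuts after base 2 of each site, so after positions 38, 50, 163, 180, 257.
Linear molecule, 5 cuts → 6 fragments:
  1–38 → 38 bp
  39–50 → 12 bp
  51–163 → 113 bp
  164–180 → 17 bp
  181–257 → 77 bp
  258–261 → 4 bp
Sorted largest to smallest: 113, 77, 38, 17, 12, 4 bp.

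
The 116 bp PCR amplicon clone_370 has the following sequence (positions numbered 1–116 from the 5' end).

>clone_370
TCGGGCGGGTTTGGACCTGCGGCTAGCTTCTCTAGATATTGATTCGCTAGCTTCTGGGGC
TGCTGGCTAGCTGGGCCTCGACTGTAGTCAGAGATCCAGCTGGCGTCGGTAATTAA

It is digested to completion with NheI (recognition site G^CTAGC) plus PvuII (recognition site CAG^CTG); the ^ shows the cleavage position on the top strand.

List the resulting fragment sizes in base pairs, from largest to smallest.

NheI sites (GCTAGC) start at positions 22, 46, 66.
NheI cuts after the first base of each site, so after positions 22, 46, 66.
The PvuII site (CAGCTG) starts at position 97.
PvuII cuts after base 3 of each site, so after position 99.
Combined cut positions: 22, 46, 66, 99.
Linear molecule, 4 cuts → 5 fragments:
  1–22 → 22 bp
  23–46 → 24 bp
  47–66 → 20 bp
  67–99 → 33 bp
  100–116 → 17 bp
Sorted largest to smallest: 33, 24, 22, 20, 17 bp.

33, 24, 22, 20, 17 bp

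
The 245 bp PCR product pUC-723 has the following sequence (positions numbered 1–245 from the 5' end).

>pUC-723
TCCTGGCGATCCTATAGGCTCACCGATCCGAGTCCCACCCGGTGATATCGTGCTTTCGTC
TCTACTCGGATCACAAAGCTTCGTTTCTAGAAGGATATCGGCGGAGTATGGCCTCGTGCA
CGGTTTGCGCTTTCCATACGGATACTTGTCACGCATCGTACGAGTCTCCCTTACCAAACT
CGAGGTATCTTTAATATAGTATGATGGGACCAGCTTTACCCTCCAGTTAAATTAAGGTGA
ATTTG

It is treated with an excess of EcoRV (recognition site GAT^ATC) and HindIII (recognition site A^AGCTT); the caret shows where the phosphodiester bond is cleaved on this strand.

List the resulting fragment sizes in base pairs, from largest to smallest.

EcoRV sites (GATATC) start at positions 44, 94.
EcoRV cuts after base 3 of each site, so after positions 46, 96.
The HindIII site (AAGCTT) starts at position 76.
HindIII cuts after the first base of each site, so after position 76.
Combined cut positions: 46, 76, 96.
Linear molecule, 3 cuts → 4 fragments:
  1–46 → 46 bp
  47–76 → 30 bp
  77–96 → 20 bp
  97–245 → 149 bp
Sorted largest to smallest: 149, 46, 30, 20 bp.

149, 46, 30, 20 bp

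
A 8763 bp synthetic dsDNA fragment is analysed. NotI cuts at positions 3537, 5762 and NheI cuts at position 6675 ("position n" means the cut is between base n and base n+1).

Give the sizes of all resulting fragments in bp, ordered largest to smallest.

3537, 2225, 2088, 913 bp

Combined cut positions (sorted): 3537, 5762, 6675.
Linear molecule, 3 cuts → 4 fragments:
  3537 − 0 = 3537 bp
  5762 − 3537 = 2225 bp
  6675 − 5762 = 913 bp
  8763 − 6675 = 2088 bp
Sorted largest to smallest: 3537, 2225, 2088, 913 bp.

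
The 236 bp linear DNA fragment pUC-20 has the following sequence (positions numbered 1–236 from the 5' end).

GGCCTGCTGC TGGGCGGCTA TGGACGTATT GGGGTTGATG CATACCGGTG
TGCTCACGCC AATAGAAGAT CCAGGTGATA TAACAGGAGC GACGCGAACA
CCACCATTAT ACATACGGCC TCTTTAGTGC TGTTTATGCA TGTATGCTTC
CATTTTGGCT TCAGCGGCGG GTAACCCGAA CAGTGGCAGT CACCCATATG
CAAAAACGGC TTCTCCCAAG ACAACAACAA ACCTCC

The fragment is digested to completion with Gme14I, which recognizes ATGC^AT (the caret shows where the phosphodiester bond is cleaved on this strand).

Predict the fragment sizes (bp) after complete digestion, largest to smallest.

Gme14I sites (ATGCAT) start at positions 38, 136.
Gme14I cuts after base 4 of each site, so after positions 41, 139.
Linear molecule, 2 cuts → 3 fragments:
  1–41 → 41 bp
  42–139 → 98 bp
  140–236 → 97 bp
Sorted largest to smallest: 98, 97, 41 bp.

98, 97, 41 bp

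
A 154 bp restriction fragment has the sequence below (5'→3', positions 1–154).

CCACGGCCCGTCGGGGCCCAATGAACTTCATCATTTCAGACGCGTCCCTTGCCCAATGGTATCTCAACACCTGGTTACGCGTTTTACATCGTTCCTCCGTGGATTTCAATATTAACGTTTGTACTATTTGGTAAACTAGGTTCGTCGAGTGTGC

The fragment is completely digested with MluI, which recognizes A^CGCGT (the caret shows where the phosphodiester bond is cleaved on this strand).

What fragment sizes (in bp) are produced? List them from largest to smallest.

77, 40, 37 bp

MluI sites (ACGCGT) start at positions 40, 77.
MluI cuts after the first base of each site, so after positions 40, 77.
Linear molecule, 2 cuts → 3 fragments:
  1–40 → 40 bp
  41–77 → 37 bp
  78–154 → 77 bp
Sorted largest to smallest: 77, 40, 37 bp.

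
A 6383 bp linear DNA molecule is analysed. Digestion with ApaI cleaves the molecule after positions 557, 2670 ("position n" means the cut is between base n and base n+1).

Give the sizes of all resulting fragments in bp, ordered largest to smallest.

3713, 2113, 557 bp

Linear molecule, 2 cuts → 3 fragments:
  557 − 0 = 557 bp
  2670 − 557 = 2113 bp
  6383 − 2670 = 3713 bp
Sorted largest to smallest: 3713, 2113, 557 bp.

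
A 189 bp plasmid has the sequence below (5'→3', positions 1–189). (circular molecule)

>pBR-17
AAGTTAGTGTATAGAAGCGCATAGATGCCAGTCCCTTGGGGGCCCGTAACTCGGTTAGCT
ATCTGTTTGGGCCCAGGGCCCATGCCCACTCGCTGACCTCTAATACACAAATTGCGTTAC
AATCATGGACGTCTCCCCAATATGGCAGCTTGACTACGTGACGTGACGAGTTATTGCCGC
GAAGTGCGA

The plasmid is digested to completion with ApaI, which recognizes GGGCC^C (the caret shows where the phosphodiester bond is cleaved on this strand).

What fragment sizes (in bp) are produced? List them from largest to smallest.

ApaI sites (GGGCCC) start at positions 40, 69, 76.
ApaI cuts after base 5 of each site (before the last base), so after positions 44, 73, 80.
Circular molecule, 3 cuts → 3 fragments:
  45–73 → 29 bp
  74–80 → 7 bp
  81–189 then 1–44 → 109 + 44 = 153 bp
Sorted largest to smallest: 153, 29, 7 bp.

153, 29, 7 bp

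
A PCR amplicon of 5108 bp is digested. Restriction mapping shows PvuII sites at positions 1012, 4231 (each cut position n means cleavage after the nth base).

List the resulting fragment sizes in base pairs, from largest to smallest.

3219, 1012, 877 bp

Linear molecule, 2 cuts → 3 fragments:
  1012 − 0 = 1012 bp
  4231 − 1012 = 3219 bp
  5108 − 4231 = 877 bp
Sorted largest to smallest: 3219, 1012, 877 bp.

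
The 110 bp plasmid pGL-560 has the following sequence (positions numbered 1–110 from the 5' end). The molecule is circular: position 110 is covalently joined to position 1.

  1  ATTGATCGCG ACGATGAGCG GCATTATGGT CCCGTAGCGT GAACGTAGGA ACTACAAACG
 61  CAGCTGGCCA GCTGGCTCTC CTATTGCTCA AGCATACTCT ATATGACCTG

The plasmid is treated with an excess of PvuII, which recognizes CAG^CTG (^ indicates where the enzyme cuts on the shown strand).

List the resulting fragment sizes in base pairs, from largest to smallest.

102, 8 bp

PvuII sites (CAGCTG) start at positions 61, 69.
PvuII cuts after base 3 of each site, so after positions 63, 71.
Circular molecule, 2 cuts → 2 fragments:
  64–71 → 8 bp
  72–110 then 1–63 → 39 + 63 = 102 bp
Sorted largest to smallest: 102, 8 bp.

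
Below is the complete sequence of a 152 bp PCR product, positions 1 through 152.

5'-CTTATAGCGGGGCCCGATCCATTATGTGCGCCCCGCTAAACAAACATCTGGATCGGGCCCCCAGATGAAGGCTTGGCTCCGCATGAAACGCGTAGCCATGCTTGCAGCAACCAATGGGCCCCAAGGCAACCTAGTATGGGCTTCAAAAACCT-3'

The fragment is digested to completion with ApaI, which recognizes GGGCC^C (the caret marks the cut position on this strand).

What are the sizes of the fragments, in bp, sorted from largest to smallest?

61, 45, 32, 14 bp

ApaI sites (GGGCCC) start at positions 10, 55, 116.
ApaI cuts after base 5 of each site (before the last base), so after positions 14, 59, 120.
Linear molecule, 3 cuts → 4 fragments:
  1–14 → 14 bp
  15–59 → 45 bp
  60–120 → 61 bp
  121–152 → 32 bp
Sorted largest to smallest: 61, 45, 32, 14 bp.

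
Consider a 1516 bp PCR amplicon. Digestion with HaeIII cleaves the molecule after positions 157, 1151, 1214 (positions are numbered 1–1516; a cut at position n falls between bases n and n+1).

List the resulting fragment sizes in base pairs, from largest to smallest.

994, 302, 157, 63 bp

Linear molecule, 3 cuts → 4 fragments:
  157 − 0 = 157 bp
  1151 − 157 = 994 bp
  1214 − 1151 = 63 bp
  1516 − 1214 = 302 bp
Sorted largest to smallest: 994, 302, 157, 63 bp.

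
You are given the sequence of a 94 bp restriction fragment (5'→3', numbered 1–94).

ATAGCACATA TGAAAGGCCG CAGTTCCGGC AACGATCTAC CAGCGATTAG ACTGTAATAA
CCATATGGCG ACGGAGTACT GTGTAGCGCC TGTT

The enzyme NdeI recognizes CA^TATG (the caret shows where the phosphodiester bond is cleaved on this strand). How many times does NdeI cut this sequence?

2

CATATG occurs starting at positions 7, 62.
NdeI cuts at 2 sites.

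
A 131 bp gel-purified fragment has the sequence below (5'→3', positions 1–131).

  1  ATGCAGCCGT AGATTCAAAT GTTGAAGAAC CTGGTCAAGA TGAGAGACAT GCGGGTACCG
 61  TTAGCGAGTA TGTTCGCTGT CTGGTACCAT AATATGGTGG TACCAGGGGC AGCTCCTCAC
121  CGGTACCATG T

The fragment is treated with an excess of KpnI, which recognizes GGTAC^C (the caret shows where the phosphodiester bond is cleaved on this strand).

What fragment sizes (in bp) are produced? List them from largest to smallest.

58, 29, 23, 16, 5 bp

KpnI sites (GGTACC) start at positions 54, 83, 99, 122.
KpnI cuts after base 5 of each site (before the last base), so after positions 58, 87, 103, 126.
Linear molecule, 4 cuts → 5 fragments:
  1–58 → 58 bp
  59–87 → 29 bp
  88–103 → 16 bp
  104–126 → 23 bp
  127–131 → 5 bp
Sorted largest to smallest: 58, 29, 23, 16, 5 bp.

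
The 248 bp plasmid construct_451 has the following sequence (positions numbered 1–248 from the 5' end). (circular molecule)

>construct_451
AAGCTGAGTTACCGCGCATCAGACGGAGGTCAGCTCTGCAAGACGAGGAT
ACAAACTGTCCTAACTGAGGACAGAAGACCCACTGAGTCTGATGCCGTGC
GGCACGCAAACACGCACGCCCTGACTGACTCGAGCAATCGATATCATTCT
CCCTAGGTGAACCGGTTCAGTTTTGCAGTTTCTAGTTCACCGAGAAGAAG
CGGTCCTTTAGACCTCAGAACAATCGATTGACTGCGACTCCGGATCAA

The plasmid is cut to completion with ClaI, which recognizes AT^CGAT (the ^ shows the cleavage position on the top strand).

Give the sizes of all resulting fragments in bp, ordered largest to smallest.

ClaI sites (ATCGAT) start at positions 137, 223.
ClaI cuts after base 2 of each site, so after positions 138, 224.
Circular molecule, 2 cuts → 2 fragments:
  139–224 → 86 bp
  225–248 then 1–138 → 24 + 138 = 162 bp
Sorted largest to smallest: 162, 86 bp.

162, 86 bp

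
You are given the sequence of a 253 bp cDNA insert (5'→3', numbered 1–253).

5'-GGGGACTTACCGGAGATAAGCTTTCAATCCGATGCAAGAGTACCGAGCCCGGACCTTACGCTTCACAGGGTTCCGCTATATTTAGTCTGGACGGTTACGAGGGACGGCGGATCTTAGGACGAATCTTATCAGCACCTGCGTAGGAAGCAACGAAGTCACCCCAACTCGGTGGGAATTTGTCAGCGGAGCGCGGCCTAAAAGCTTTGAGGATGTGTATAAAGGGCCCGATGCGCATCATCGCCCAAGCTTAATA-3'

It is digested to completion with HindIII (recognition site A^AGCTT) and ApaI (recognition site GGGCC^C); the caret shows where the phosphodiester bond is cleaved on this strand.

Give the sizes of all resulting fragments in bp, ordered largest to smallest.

HindIII sites (AAGCTT) start at positions 18, 199, 244.
HindIII cuts after the first base of each site, so after positions 18, 199, 244.
The ApaI site (GGGCCC) starts at position 221.
ApaI cuts after base 5 of each site (before the last base), so after position 225.
Combined cut positions: 18, 199, 225, 244.
Linear molecule, 4 cuts → 5 fragments:
  1–18 → 18 bp
  19–199 → 181 bp
  200–225 → 26 bp
  226–244 → 19 bp
  245–253 → 9 bp
Sorted largest to smallest: 181, 26, 19, 18, 9 bp.

181, 26, 19, 18, 9 bp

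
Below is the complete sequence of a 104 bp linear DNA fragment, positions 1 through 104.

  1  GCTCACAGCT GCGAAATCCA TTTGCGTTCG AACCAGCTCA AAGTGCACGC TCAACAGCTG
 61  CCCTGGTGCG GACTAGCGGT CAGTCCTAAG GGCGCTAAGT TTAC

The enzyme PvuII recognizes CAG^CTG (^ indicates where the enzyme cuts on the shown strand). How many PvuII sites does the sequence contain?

2

CAGCTG occurs starting at positions 6, 55.
PvuII cuts at 2 sites.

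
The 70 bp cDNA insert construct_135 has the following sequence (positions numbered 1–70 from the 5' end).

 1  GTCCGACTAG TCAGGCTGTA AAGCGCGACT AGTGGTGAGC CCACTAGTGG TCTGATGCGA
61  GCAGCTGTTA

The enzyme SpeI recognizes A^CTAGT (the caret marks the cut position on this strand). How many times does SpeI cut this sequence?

ACTAGT occurs starting at positions 6, 28, 43.
SpeI cuts at 3 sites.

3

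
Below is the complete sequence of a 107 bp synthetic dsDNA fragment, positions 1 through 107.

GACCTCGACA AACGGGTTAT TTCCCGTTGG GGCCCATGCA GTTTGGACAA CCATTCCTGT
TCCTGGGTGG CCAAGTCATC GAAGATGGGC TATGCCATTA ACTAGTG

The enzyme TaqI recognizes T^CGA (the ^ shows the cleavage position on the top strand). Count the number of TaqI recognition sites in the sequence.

TCGA occurs starting at positions 5, 79.
TaqI cuts at 2 sites.

2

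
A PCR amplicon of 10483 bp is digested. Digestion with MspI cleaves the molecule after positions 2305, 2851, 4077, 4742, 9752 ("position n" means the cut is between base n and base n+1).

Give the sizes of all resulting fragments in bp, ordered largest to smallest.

5010, 2305, 1226, 731, 665, 546 bp

Linear molecule, 5 cuts → 6 fragments:
  2305 − 0 = 2305 bp
  2851 − 2305 = 546 bp
  4077 − 2851 = 1226 bp
  4742 − 4077 = 665 bp
  9752 − 4742 = 5010 bp
  10483 − 9752 = 731 bp
Sorted largest to smallest: 5010, 2305, 1226, 731, 665, 546 bp.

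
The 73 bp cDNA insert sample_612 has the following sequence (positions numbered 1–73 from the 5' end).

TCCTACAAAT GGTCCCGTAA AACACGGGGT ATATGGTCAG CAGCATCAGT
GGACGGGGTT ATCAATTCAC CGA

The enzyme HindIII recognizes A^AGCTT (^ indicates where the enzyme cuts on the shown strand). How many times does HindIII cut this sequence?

0

No occurrence of AAGCTT is present in the sequence.
HindIII does not cut: 0 sites.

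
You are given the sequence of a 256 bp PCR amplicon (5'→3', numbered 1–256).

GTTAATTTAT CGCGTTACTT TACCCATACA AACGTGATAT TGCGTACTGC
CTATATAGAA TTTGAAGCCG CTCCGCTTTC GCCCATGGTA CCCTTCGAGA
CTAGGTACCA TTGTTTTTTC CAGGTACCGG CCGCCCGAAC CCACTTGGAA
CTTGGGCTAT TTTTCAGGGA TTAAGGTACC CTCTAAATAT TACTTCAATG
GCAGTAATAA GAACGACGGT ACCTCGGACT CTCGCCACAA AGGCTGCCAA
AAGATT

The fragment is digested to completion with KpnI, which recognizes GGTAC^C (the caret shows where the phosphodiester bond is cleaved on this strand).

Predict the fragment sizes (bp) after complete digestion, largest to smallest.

91, 52, 43, 34, 19, 17 bp

KpnI sites (GGTACC) start at positions 87, 104, 123, 175, 218.
KpnI cuts after base 5 of each site (before the last base), so after positions 91, 108, 127, 179, 222.
Linear molecule, 5 cuts → 6 fragments:
  1–91 → 91 bp
  92–108 → 17 bp
  109–127 → 19 bp
  128–179 → 52 bp
  180–222 → 43 bp
  223–256 → 34 bp
Sorted largest to smallest: 91, 52, 43, 34, 19, 17 bp.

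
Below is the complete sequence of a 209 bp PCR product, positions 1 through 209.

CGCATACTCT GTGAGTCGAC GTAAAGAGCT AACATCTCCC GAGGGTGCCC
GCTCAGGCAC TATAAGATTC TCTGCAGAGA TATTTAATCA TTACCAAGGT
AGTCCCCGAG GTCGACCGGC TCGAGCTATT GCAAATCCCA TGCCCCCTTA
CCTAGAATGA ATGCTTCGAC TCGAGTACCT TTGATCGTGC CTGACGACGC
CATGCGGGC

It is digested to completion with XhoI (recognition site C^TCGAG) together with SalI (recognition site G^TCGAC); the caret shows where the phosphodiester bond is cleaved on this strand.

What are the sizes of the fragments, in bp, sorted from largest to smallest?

XhoI sites (CTCGAG) start at positions 120, 170.
XhoI cuts after the first base of each site, so after positions 120, 170.
SalI sites (GTCGAC) start at positions 15, 111.
SalI cuts after the first base of each site, so after positions 15, 111.
Combined cut positions: 15, 111, 120, 170.
Linear molecule, 4 cuts → 5 fragments:
  1–15 → 15 bp
  16–111 → 96 bp
  112–120 → 9 bp
  121–170 → 50 bp
  171–209 → 39 bp
Sorted largest to smallest: 96, 50, 39, 15, 9 bp.

96, 50, 39, 15, 9 bp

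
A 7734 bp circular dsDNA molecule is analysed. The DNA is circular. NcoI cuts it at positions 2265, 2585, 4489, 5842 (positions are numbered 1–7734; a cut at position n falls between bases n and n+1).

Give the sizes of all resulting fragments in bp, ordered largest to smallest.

4157, 1904, 1353, 320 bp

Circular molecule, 4 cuts → 4 fragments:
  2585 − 2265 = 320 bp
  4489 − 2585 = 1904 bp
  5842 − 4489 = 1353 bp
  wrap: 7734 − 5842 + 2265 = 4157 bp
Sorted largest to smallest: 4157, 1904, 1353, 320 bp.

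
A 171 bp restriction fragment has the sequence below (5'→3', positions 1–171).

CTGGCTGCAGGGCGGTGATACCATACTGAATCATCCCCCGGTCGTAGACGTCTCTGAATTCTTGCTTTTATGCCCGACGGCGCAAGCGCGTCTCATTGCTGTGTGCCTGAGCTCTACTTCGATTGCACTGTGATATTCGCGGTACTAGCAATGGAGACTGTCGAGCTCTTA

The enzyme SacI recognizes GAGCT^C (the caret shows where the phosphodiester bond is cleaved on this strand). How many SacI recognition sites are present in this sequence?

2

GAGCTC occurs starting at positions 109, 163.
SacI cuts at 2 sites.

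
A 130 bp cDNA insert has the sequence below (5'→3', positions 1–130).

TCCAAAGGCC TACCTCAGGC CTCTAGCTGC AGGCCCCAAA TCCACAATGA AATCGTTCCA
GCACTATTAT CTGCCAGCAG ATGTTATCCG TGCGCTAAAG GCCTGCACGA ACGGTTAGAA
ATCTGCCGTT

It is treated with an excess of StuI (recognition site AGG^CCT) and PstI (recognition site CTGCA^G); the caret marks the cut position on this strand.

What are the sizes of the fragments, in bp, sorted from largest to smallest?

70, 29, 12, 11, 8 bp

StuI sites (AGGCCT) start at positions 6, 17, 99.
StuI cuts after base 3 of each site, so after positions 8, 19, 101.
The PstI site (CTGCAG) starts at position 27.
PstI cuts after base 5 of each site (before the last base), so after position 31.
Combined cut positions: 8, 19, 31, 101.
Linear molecule, 4 cuts → 5 fragments:
  1–8 → 8 bp
  9–19 → 11 bp
  20–31 → 12 bp
  32–101 → 70 bp
  102–130 → 29 bp
Sorted largest to smallest: 70, 29, 12, 11, 8 bp.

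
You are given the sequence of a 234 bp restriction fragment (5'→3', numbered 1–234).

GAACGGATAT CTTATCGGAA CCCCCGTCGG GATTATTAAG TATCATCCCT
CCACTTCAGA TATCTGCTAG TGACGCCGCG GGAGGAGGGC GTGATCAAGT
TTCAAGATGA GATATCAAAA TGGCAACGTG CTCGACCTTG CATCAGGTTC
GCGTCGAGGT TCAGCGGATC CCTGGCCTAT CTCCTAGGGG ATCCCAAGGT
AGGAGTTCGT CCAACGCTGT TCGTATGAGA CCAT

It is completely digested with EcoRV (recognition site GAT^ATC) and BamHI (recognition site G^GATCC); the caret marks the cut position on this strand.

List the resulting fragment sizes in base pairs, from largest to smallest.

53, 53, 52, 45, 23, 8 bp

EcoRV sites (GATATC) start at positions 6, 59, 111.
EcoRV cuts after base 3 of each site, so after positions 8, 61, 113.
BamHI sites (GGATCC) start at positions 166, 189.
BamHI cuts after the first base of each site, so after positions 166, 189.
Combined cut positions: 8, 61, 113, 166, 189.
Linear molecule, 5 cuts → 6 fragments:
  1–8 → 8 bp
  9–61 → 53 bp
  62–113 → 52 bp
  114–166 → 53 bp
  167–189 → 23 bp
  190–234 → 45 bp
Sorted largest to smallest: 53, 53, 52, 45, 23, 8 bp.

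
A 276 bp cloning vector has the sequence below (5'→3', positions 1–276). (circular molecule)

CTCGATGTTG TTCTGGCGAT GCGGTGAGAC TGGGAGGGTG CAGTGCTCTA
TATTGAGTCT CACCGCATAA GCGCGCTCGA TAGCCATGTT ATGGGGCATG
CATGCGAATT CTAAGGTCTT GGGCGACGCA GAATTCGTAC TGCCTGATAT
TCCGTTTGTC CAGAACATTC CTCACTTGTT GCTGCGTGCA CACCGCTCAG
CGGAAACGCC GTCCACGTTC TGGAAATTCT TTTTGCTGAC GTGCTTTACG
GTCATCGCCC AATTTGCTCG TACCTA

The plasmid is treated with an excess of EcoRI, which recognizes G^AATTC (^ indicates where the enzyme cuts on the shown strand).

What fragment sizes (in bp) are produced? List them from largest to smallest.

251, 25 bp

EcoRI sites (GAATTC) start at positions 106, 131.
EcoRI cuts after the first base of each site, so after positions 106, 131.
Circular molecule, 2 cuts → 2 fragments:
  107–131 → 25 bp
  132–276 then 1–106 → 145 + 106 = 251 bp
Sorted largest to smallest: 251, 25 bp.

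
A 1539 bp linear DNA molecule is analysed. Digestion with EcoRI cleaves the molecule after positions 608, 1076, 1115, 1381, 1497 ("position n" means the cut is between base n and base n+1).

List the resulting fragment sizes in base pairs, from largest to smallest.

Linear molecule, 5 cuts → 6 fragments:
  608 − 0 = 608 bp
  1076 − 608 = 468 bp
  1115 − 1076 = 39 bp
  1381 − 1115 = 266 bp
  1497 − 1381 = 116 bp
  1539 − 1497 = 42 bp
Sorted largest to smallest: 608, 468, 266, 116, 42, 39 bp.

608, 468, 266, 116, 42, 39 bp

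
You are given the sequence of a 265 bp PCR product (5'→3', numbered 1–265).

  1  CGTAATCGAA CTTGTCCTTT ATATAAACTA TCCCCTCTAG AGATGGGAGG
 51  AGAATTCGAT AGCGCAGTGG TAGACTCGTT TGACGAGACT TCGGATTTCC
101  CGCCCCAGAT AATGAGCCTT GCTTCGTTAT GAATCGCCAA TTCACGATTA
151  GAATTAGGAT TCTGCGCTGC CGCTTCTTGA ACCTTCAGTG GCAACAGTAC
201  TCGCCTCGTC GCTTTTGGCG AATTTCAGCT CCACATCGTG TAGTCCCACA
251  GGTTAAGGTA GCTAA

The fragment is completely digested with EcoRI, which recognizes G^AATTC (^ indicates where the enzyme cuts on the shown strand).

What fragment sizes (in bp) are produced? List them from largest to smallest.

213, 52 bp

The EcoRI site (GAATTC) starts at position 52.
EcoRI cuts after the first base of each site, so after position 52.
Linear molecule, 1 cut → 2 fragments:
  1–52 → 52 bp
  53–265 → 213 bp
Sorted largest to smallest: 213, 52 bp.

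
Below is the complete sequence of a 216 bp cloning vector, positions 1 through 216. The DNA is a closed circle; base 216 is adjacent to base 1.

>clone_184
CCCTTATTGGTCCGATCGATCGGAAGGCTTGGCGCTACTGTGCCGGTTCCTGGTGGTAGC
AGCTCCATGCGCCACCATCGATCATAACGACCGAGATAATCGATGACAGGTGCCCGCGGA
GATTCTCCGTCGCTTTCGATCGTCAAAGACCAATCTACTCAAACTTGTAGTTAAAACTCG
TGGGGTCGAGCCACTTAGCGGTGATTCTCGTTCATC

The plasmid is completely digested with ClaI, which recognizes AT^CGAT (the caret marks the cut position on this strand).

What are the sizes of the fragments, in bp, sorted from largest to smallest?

ClaI sites (ATCGAT) start at positions 15, 77, 99.
ClaI cuts after base 2 of each site, so after positions 16, 78, 100.
Circular molecule, 3 cuts → 3 fragments:
  17–78 → 62 bp
  79–100 → 22 bp
  101–216 then 1–16 → 116 + 16 = 132 bp
Sorted largest to smallest: 132, 62, 22 bp.

132, 62, 22 bp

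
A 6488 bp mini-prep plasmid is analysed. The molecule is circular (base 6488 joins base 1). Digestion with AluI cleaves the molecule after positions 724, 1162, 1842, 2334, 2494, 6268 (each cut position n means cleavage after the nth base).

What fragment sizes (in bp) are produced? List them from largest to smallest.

Circular molecule, 6 cuts → 6 fragments:
  1162 − 724 = 438 bp
  1842 − 1162 = 680 bp
  2334 − 1842 = 492 bp
  2494 − 2334 = 160 bp
  6268 − 2494 = 3774 bp
  wrap: 6488 − 6268 + 724 = 944 bp
Sorted largest to smallest: 3774, 944, 680, 492, 438, 160 bp.

3774, 944, 680, 492, 438, 160 bp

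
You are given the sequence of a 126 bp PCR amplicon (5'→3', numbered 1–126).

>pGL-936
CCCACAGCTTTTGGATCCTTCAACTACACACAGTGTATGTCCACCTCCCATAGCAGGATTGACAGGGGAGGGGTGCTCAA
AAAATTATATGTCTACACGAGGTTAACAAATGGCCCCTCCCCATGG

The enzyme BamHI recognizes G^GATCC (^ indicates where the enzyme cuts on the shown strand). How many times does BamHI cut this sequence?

1

GGATCC occurs starting at position 13.
BamHI cuts at 1 site.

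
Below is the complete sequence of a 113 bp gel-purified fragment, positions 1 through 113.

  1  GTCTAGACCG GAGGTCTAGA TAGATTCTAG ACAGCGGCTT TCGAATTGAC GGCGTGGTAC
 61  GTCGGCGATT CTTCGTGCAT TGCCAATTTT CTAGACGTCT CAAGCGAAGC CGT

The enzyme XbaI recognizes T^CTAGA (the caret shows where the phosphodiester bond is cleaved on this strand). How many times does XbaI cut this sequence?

TCTAGA occurs starting at positions 2, 15, 26, 90.
XbaI cuts at 4 sites.

4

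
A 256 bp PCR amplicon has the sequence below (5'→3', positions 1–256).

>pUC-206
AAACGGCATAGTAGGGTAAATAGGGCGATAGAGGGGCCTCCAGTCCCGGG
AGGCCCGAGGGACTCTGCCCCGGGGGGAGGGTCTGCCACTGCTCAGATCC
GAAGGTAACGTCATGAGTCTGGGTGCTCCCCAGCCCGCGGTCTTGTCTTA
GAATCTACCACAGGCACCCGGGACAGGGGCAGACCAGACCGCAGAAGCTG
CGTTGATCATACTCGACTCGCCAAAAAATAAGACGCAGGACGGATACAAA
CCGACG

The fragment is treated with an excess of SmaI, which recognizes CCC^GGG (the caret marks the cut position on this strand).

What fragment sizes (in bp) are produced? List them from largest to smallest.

98, 87, 47, 24 bp

SmaI sites (CCCGGG) start at positions 45, 69, 167.
SmaI cuts after base 3 of each site, so after positions 47, 71, 169.
Linear molecule, 3 cuts → 4 fragments:
  1–47 → 47 bp
  48–71 → 24 bp
  72–169 → 98 bp
  170–256 → 87 bp
Sorted largest to smallest: 98, 87, 47, 24 bp.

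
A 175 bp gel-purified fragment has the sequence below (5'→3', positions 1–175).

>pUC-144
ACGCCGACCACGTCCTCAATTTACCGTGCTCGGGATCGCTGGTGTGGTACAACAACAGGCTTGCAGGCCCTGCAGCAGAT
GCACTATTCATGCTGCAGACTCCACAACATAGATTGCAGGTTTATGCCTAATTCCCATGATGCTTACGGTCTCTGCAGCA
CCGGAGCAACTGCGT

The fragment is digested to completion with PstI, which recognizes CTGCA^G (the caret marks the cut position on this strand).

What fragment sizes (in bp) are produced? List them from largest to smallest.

PstI sites (CTGCAG) start at positions 70, 93, 153.
PstI cuts after base 5 of each site (before the last base), so after positions 74, 97, 157.
Linear molecule, 3 cuts → 4 fragments:
  1–74 → 74 bp
  75–97 → 23 bp
  98–157 → 60 bp
  158–175 → 18 bp
Sorted largest to smallest: 74, 60, 23, 18 bp.

74, 60, 23, 18 bp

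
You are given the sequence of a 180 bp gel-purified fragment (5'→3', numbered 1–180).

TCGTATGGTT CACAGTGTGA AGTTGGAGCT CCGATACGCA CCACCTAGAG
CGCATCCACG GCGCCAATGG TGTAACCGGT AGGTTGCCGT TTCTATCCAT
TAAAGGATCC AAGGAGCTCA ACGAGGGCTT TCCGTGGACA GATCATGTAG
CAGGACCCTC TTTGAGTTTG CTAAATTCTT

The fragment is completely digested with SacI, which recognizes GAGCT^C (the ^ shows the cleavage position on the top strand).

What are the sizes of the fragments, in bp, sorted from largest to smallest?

SacI sites (GAGCTC) start at positions 26, 114.
SacI cuts after base 5 of each site (before the last base), so after positions 30, 118.
Linear molecule, 2 cuts → 3 fragments:
  1–30 → 30 bp
  31–118 → 88 bp
  119–180 → 62 bp
Sorted largest to smallest: 88, 62, 30 bp.

88, 62, 30 bp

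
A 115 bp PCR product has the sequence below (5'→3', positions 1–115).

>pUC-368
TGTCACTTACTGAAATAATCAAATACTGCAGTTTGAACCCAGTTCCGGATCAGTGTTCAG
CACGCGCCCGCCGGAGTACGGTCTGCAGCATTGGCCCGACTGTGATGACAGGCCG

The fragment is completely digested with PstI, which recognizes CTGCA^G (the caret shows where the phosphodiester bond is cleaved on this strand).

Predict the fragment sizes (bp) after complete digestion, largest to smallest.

57, 30, 28 bp

PstI sites (CTGCAG) start at positions 26, 83.
PstI cuts after base 5 of each site (before the last base), so after positions 30, 87.
Linear molecule, 2 cuts → 3 fragments:
  1–30 → 30 bp
  31–87 → 57 bp
  88–115 → 28 bp
Sorted largest to smallest: 57, 30, 28 bp.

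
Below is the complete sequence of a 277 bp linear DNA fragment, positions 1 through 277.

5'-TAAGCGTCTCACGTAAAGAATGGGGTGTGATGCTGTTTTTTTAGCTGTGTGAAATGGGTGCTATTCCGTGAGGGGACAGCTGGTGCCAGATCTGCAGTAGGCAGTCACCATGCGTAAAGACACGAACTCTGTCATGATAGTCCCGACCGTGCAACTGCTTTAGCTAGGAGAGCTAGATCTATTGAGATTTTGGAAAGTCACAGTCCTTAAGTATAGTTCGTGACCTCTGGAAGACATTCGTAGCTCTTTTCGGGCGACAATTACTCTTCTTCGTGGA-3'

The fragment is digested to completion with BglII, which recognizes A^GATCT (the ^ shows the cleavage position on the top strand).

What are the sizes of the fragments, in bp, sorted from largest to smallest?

BglII sites (AGATCT) start at positions 88, 175.
BglII cuts after the first base of each site, so after positions 88, 175.
Linear molecule, 2 cuts → 3 fragments:
  1–88 → 88 bp
  89–175 → 87 bp
  176–277 → 102 bp
Sorted largest to smallest: 102, 88, 87 bp.

102, 88, 87 bp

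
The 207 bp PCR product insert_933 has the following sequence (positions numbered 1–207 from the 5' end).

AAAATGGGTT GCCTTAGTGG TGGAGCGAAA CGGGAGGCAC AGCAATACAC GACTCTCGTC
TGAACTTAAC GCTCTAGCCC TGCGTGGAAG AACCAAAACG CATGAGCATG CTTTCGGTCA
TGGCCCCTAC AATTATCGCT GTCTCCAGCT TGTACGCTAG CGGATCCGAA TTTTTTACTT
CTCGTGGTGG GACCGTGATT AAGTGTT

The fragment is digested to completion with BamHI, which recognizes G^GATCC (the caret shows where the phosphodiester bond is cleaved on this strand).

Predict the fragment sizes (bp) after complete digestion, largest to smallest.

The BamHI site (GGATCC) starts at position 162.
BamHI cuts after the first base of each site, so after position 162.
Linear molecule, 1 cut → 2 fragments:
  1–162 → 162 bp
  163–207 → 45 bp
Sorted largest to smallest: 162, 45 bp.

162, 45 bp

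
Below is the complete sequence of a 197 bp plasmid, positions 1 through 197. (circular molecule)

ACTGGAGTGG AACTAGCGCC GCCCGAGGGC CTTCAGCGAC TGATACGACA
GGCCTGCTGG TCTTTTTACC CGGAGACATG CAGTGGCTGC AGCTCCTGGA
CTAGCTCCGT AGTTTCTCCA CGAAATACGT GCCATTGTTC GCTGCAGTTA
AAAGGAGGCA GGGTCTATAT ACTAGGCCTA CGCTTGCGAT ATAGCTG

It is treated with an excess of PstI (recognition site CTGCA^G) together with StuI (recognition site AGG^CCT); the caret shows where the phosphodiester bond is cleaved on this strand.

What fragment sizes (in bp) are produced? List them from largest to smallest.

73, 55, 39, 30 bp

PstI sites (CTGCAG) start at positions 87, 142.
PstI cuts after base 5 of each site (before the last base), so after positions 91, 146.
StuI sites (AGGCCT) start at positions 50, 174.
StuI cuts after base 3 of each site, so after positions 52, 176.
Combined cut positions: 52, 91, 146, 176.
Circular molecule, 4 cuts → 4 fragments:
  53–91 → 39 bp
  92–146 → 55 bp
  147–176 → 30 bp
  177–197 then 1–52 → 21 + 52 = 73 bp
Sorted largest to smallest: 73, 55, 39, 30 bp.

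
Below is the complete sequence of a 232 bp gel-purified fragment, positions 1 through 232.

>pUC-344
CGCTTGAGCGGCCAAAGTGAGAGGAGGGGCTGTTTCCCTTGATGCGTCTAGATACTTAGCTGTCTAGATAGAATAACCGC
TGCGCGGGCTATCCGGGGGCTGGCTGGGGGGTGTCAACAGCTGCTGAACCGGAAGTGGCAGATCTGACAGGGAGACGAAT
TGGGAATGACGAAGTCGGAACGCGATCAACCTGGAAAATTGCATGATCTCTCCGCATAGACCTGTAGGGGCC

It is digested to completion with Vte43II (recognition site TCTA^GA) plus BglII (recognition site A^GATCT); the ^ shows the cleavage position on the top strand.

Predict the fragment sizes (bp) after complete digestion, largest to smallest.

Vte43II sites (TCTAGA) start at positions 47, 63.
Vte43II cuts after base 4 of each site, so after positions 50, 66.
The BglII site (AGATCT) starts at position 140.
BglII cuts after the first base of each site, so after position 140.
Combined cut positions: 50, 66, 140.
Linear molecule, 3 cuts → 4 fragments:
  1–50 → 50 bp
  51–66 → 16 bp
  67–140 → 74 bp
  141–232 → 92 bp
Sorted largest to smallest: 92, 74, 50, 16 bp.

92, 74, 50, 16 bp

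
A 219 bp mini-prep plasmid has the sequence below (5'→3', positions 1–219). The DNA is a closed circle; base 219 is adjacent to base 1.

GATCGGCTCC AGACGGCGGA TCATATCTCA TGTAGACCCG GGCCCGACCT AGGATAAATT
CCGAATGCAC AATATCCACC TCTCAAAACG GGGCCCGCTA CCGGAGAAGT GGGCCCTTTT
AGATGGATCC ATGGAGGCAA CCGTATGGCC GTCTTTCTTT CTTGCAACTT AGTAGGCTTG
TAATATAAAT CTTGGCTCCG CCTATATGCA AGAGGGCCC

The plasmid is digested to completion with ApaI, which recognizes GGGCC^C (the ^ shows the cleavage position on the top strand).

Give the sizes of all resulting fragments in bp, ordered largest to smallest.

ApaI sites (GGGCCC) start at positions 40, 91, 111, 214.
ApaI cuts after base 5 of each site (before the last base), so after positions 44, 95, 115, 218.
Circular molecule, 4 cuts → 4 fragments:
  45–95 → 51 bp
  96–115 → 20 bp
  116–218 → 103 bp
  219–219 then 1–44 → 1 + 44 = 45 bp
Sorted largest to smallest: 103, 51, 45, 20 bp.

103, 51, 45, 20 bp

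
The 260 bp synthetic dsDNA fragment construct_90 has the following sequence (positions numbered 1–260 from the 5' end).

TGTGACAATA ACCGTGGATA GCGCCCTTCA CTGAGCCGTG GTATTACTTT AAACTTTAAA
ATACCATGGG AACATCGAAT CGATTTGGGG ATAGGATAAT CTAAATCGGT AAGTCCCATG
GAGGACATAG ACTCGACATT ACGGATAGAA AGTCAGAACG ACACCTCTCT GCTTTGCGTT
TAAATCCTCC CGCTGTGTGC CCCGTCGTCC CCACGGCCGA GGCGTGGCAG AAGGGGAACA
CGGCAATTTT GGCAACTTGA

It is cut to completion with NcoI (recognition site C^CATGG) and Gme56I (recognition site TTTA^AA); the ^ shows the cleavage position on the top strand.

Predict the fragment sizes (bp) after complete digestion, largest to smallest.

78, 66, 52, 51, 7, 6 bp

NcoI sites (CCATGG) start at positions 64, 116.
NcoI cuts after the first base of each site, so after positions 64, 116.
Gme56I sites (TTTAAA) start at positions 48, 55, 179.
Gme56I cuts after base 4 of each site, so after positions 51, 58, 182.
Combined cut positions: 51, 58, 64, 116, 182.
Linear molecule, 5 cuts → 6 fragments:
  1–51 → 51 bp
  52–58 → 7 bp
  59–64 → 6 bp
  65–116 → 52 bp
  117–182 → 66 bp
  183–260 → 78 bp
Sorted largest to smallest: 78, 66, 52, 51, 7, 6 bp.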